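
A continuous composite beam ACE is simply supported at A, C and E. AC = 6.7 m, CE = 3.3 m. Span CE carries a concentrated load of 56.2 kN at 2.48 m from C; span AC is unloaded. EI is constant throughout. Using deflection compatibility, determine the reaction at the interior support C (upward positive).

Release continuity at C by inserting a hinge; the redundant is the internal moment M_C. The primary structure is two simply-supported spans AC and CE.
End slopes at the hinge C, treating each span as simply supported:
  span CE: point load 56.2 at a = 2.48: Pab(L + b)/(6LEI) = 23.78/EI
  relative rotation θ_0 = (0 + 23.78)/EI = 23.78/EI
A unit hogging moment at C produces rotation L₁/(3EI) + L₂/(3EI) = 3.333/EI.
Compatibility: M_C·(L₁+L₂)/(3EI) = θ_0, giving M_C = 7.134 kN·m (hogging).
Span AC, ΣM about A with M_C applied at C: R_C^{AC}·6.7 = 0 + 7.134, so R_C^{AC} = 1.065 kN and R_A = 0 − 1.065 = -1.065 kN.
Span CE, ΣM about E: R_C^{CE}·3.3 = 46.08 + 7.134, so R_C^{CE} = 16.13 kN and R_E = 56.2 − 16.13 = 40.07 kN.
R_C = 1.065 + 16.13 = 17.19 kN.

R_C = 17.19 kN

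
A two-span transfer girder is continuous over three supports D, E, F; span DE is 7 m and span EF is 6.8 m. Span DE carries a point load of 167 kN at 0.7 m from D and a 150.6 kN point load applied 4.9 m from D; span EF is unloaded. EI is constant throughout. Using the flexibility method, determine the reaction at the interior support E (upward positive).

Release continuity at E by inserting a hinge; the redundant is the internal moment M_E. The primary structure is two simply-supported spans DE and EF.
Rotations at E on the released spans (each span's end-slope, ×1/EI):
  span DE: point load 167 at a = 0.7: Pab(L + a)/(6LEI) = 135/EI
  span DE: point load 150.6 at a = 4.9: Pab(L + a)/(6LEI) = 439.1/EI
  relative rotation θ_0 = (574.1 + 0)/EI = 574.1/EI
A unit hogging moment at E produces rotation L₁/(3EI) + L₂/(3EI) = 4.6/EI.
Slope continuity at E: θ_0 = M_E·4.6/EI, so M_E = 574.1/4.6 = 124.8 kN·m (hogging).
Span DE, ΣM about D with M_E applied at E: R_E^{DE}·7 = 854.8 + 124.8, so R_E^{DE} = 139.9 kN and R_D = 317.6 − 139.9 = 177.7 kN.
Span EF, ΣM about F: R_E^{EF}·6.8 = 0 + 124.8, so R_E^{EF} = 18.35 kN and R_F = 0 − 18.35 = -18.35 kN.
R_E = 139.9 + 18.35 = 158.3 kN.

R_E = 158.3 kN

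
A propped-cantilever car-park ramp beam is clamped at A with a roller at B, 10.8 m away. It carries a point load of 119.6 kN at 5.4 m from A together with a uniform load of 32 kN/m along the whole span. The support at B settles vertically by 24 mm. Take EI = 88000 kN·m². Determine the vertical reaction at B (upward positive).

R_B = 161.9 kN

Choose R_B as the redundant. The primary structure is the cantilever fixed at A.
Primary-structure tip deflection at B by superposition:
  point load 119.6 at a = 5.4: Pa²(3L − a)/(6EI) = 15694/EI
  UDL 32: wL⁴/(8EI) = 54420/EI
  δ_0 = 70113/EI
Flexibility coefficient — unit upward force at B: δ_{BB} = L³/(3EI) = 419.9/EI.
With EI = 88000 kN·m²: δ_0 = 0.79674 m and δ_{BB} = 0.004772 m/kN.
Compatibility — the beam at B must follow the support down by 0.024 m: δ_0 − R_B·δ_{BB} = 0.024, so R_B = (0.79674 − 0.024)/0.004772 = 161.9 kN.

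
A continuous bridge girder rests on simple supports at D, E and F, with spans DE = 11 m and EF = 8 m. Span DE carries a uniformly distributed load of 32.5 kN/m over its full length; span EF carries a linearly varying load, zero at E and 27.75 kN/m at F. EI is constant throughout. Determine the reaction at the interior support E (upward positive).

R_E = 286.6 kN

Take M_E as the redundant. Released structure: two simple spans DE and EF with a hinge at E.
Rotations at E on the released spans (each span's end-slope, ×1/EI):
  span DE: UDL 32.5: wL³/(24EI) = 1802/EI
  span EF: triangular load, peak 27.75: 7w₀L³/(360EI) = 276.3/EI
  relative rotation θ_0 = (1802 + 276.3)/EI = 2079/EI
A unit hogging moment at E produces rotation L₁/(3EI) + L₂/(3EI) = 6.333/EI.
Compatibility: M_E·(L₁+L₂)/(3EI) = θ_0, giving M_E = 328.2 kN·m (hogging).
Span DE, ΣM about D with M_E applied at E: R_E^{DE}·11 = 1966 + 328.2, so R_E^{DE} = 208.6 kN and R_D = 357.5 − 208.6 = 148.9 kN.
Span EF, ΣM about F: R_E^{EF}·8 = 296 + 328.2, so R_E^{EF} = 78.03 kN and R_F = 111 − 78.03 = 32.97 kN.
R_E = 208.6 + 78.03 = 286.6 kN.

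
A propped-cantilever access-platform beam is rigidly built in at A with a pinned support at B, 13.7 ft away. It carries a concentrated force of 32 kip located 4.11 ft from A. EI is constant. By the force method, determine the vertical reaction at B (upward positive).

R_B = 3.888 kip

Choose R_B as the redundant. The primary structure is the cantilever fixed at A.
Downward deflection at the released point B due to the loads:
  point load 32 at a = 4.11: Pa²(3L − a)/(6EI) = 3332/EI
Flexibility coefficient — unit upward force at B: δ_{BB} = L³/(3EI) = 857.1/EI.
Compatibility at B: δ_0 − R_B·δ_{BB} = 0, so R_B = 3332/857.1 = 3.888 kip.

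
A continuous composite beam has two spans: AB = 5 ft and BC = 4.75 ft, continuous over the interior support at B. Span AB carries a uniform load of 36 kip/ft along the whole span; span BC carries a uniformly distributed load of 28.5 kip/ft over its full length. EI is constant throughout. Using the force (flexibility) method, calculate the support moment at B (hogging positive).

M_B = 96.85 kip·ft

Insert a hinge at B; M_B is the redundant, and each span becomes simply supported.
Discontinuity in slope at B on the released structure — sum the simple-span end rotations:
  span AB: UDL 36: wL³/(24EI) = 187.5/EI
  span BC: UDL 28.5: wL³/(24EI) = 127.3/EI
  relative rotation θ_0 = (187.5 + 127.3)/EI = 314.8/EI
A unit hogging moment at B produces rotation L₁/(3EI) + L₂/(3EI) = 3.25/EI.
Compatibility: M_B·(L₁+L₂)/(3EI) = θ_0, giving M_B = 96.85 kip·ft (hogging).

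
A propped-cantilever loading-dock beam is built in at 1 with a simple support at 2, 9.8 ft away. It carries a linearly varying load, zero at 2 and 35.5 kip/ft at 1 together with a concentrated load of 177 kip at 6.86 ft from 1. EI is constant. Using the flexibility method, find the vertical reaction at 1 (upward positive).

Choose R_2 as the redundant. The primary structure is the cantilever fixed at 1.
Free-end deflection of the primary structure under the applied loading (downward +):
  triangular load, peak 35.5 at the fixed end: w₀L⁴/(30EI) = 10915/EI
  point load 177 at a = 6.86: Pa²(3L − a)/(6EI) = 31291/EI
  δ_0 = 42206/EI
Flexibility coefficient — unit upward force at 2: δ_{22} = L³/(3EI) = 313.7/EI.
The prop prevents deflection at 2: R_2 = δ_0/δ_{22} = 42206/313.7 = 134.5 kip.
Vertical equilibrium: R_1 = ΣP − R_2 = 350.9 − 134.5 = 216.4 kip.

R_1 = 216.4 kip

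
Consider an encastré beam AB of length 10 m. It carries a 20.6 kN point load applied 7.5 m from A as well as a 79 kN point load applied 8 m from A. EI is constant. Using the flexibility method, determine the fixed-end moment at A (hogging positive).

Take the two fixed-end moments M_A, M_B as redundants; the released structure is the simple span AB.
On the primary (simply-supported) span, the end slopes from the loading are:
  at A: point load 20.6 at a = 7.5: Pab(L + b)/(6LEI) = 80.47/EI
  at B: point load 20.6 at a = 7.5: Pab(L + a)/(6LEI) = 112.7/EI
  at A: point load 79 at a = 8: Pab(L + b)/(6LEI) = 252.8/EI
  at B: point load 79 at a = 8: Pab(L + a)/(6LEI) = 379.2/EI
  θ_A0 = 333.3/EI,  θ_B0 = 491.9/EI
Flexibility coefficients: a unit moment at one end gives L/(3EI) there and L/(6EI) at the far end, so f₁₁ = f₂₂ = 3.333/EI and f₁₂ = f₂₁ = 1.667/EI.
Compatibility — zero rotation at each built-in end:
  3.333 M_A + 1.667 M_B = 333.3
  1.667 M_A + 3.333 M_B = 491.9
Solving the pair gives M_A = 34.94 kN·m and M_B = 130.1 kN·m (hogging).

M_A = 34.94 kN·m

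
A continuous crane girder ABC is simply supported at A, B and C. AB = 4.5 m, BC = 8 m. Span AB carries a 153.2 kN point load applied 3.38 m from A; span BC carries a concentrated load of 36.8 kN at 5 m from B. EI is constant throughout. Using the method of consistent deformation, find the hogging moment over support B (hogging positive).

M_B = 70.98 kN·m

Release continuity at B by inserting a hinge; the redundant is the internal moment M_B. The primary structure is two simply-supported spans AB and BC.
End slopes at the hinge B, treating each span as simply supported:
  span AB: point load 153.2 at a = 3.38: Pab(L + a)/(6LEI) = 169.3/EI
  span BC: point load 36.8 at a = 5: Pab(L + b)/(6LEI) = 126.5/EI
  relative rotation θ_0 = (169.3 + 126.5)/EI = 295.8/EI
A unit hogging moment at B produces rotation L₁/(3EI) + L₂/(3EI) = 4.167/EI.
Compatibility: M_B·(L₁+L₂)/(3EI) = θ_0, giving M_B = 70.98 kN·m (hogging).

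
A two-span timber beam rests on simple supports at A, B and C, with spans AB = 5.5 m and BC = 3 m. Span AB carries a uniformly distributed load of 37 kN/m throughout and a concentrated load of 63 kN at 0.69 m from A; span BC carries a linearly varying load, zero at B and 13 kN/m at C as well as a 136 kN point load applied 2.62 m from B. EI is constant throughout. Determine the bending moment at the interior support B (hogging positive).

M_B = 115.8 kN·m

Release continuity at B by inserting a hinge; the redundant is the internal moment M_B. The primary structure is two simply-supported spans AB and BC.
Rotations at B on the released spans (each span's end-slope, ×1/EI):
  span AB: UDL 37: wL³/(24EI) = 256.5/EI
  span AB: point load 63 at a = 0.69: Pab(L + a)/(6LEI) = 39.22/EI
  span BC: triangular load, peak 13: 7w₀L³/(360EI) = 6.825/EI
  span BC: point load 136 at a = 2.62: Pab(L + b)/(6LEI) = 25.43/EI
  relative rotation θ_0 = (295.7 + 32.25)/EI = 328/EI
A unit hogging moment at B produces rotation L₁/(3EI) + L₂/(3EI) = 2.833/EI.
Compatibility: M_B·(L₁+L₂)/(3EI) = θ_0, giving M_B = 115.8 kN·m (hogging).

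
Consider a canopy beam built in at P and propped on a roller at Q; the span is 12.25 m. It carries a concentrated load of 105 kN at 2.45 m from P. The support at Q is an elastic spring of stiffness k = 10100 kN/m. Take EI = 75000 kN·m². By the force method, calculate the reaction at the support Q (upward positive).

Release the roller at Q. Primary structure: cantilever fixed at P.
Deflection at Q on the released cantilever, summing each load's contribution:
  point load 105 at a = 2.45: Pa²(3L − a)/(6EI) = 3603/EI
Tip deflection under a unit load at Q: L³/(3EI) = 612.8/EI.
With EI = 75000 kN·m²: δ_0 = 0.04804 m and δ_{QQ} = 0.00817 m/kN.
Compatibility — the spring shortens by R_Q/k under the reaction it provides: δ_0 − R_Q·δ_{QQ} = R_Q/k. With 1/k = 0.000099 m/kN, R_Q = δ_0 / (δ_{QQ} + 1/k) = 0.04804 / (0.00817 + 0.000099) = 5.81 kN.

R_Q = 5.81 kN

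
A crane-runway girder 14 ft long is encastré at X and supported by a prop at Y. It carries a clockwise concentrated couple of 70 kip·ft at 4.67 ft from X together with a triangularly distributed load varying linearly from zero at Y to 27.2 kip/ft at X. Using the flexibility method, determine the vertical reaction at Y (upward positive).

Take the reaction at Y as the redundant and release it; the primary structure is a cantilever fixed at X.
Primary-structure tip deflection at Y by superposition:
  clockwise couple 70 at a = 4.67: M₀a(2L − a)/(2EI) = 3813/EI
  triangular load, peak 27.2 at the fixed end: w₀L⁴/(30EI) = 34831/EI
  δ_0 = 38644/EI
Tip deflection under a unit load at Y: L³/(3EI) = 914.7/EI.
The prop prevents deflection at Y: R_Y = δ_0/δ_{YY} = 38644/914.7 = 42.25 kip.

R_Y = 42.25 kip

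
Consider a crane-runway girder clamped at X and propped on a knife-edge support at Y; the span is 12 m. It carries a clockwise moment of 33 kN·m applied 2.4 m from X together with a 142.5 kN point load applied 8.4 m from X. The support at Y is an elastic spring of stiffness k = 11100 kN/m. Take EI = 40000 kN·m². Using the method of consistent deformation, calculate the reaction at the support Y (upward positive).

Choose R_Y as the redundant. The primary structure is the cantilever fixed at X.
Free-end deflection of the primary structure under the applied loading (downward +):
  clockwise couple 33 at a = 2.4: M₀a(2L − a)/(2EI) = 855.4/EI
  point load 142.5 at a = 8.4: Pa²(3L − a)/(6EI) = 46252/EI
  δ_0 = 47107/EI
Tip deflection under a unit load at Y: L³/(3EI) = 576/EI.
With EI = 40000 kN·m²: δ_0 = 1.1777 m and δ_{YY} = 0.0144 m/kN.
Compatibility — the spring shortens by R_Y/k under the reaction it provides: δ_0 − R_Y·δ_{YY} = R_Y/k. With 1/k = 0.00009 m/kN, R_Y = δ_0 / (δ_{YY} + 1/k) = 1.1777 / (0.0144 + 0.00009) = 81.28 kN.

R_Y = 81.28 kN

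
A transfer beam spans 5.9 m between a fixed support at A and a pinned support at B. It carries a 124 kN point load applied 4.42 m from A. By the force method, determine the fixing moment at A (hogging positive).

Release the roller at B. Primary structure: cantilever fixed at A.
Deflection at B on the released cantilever, summing each load's contribution:
  point load 124 at a = 4.42: Pa²(3L − a)/(6EI) = 5362/EI
Flexibility coefficient — unit upward force at B: δ_{BB} = L³/(3EI) = 68.46/EI.
The prop prevents deflection at B: R_B = δ_0/δ_{BB} = 5362/68.46 = 78.32 kN.
Moment equilibrium about A: M_A = Σ(load moments about A) − R_B·L = 548.1 − 78.32×5.9 = 85.99 kN·m.

M_A = 85.99 kN·m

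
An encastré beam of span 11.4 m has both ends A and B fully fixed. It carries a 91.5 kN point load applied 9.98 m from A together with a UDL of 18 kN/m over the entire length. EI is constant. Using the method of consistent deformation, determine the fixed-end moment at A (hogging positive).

Take the two fixed-end moments M_A, M_B as redundants; the released structure is the simple span AB.
Simple-span end rotations at A and B under the given loads:
  at A: point load 91.5 at a = 9.98: Pab(L + b)/(6LEI) = 243/EI
  at B: point load 91.5 at a = 9.98: Pab(L + a)/(6LEI) = 405.3/EI
  at A: UDL 18: wL³/(24EI) = 1111/EI
  at B: UDL 18: wL³/(24EI) = 1111/EI
  θ_A0 = 1354/EI,  θ_B0 = 1516/EI
Flexibility coefficients: a unit moment at one end gives L/(3EI) there and L/(6EI) at the far end, so f₁₁ = f₂₂ = 3.8/EI and f₁₂ = f₂₁ = 1.9/EI.
Compatibility — zero rotation at each built-in end:
  3.8 M_A + 1.9 M_B = 1354
  1.9 M_A + 3.8 M_B = 1516
Solving the pair gives M_A = 209.1 kN·m and M_B = 294.5 kN·m (hogging).

M_A = 209.1 kN·m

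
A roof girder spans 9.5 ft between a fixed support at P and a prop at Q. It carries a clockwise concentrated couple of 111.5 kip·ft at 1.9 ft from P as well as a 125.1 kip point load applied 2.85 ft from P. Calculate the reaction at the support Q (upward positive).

R_Q = 21.54 kip

Choose R_Q as the redundant. The primary structure is the cantilever fixed at P.
Primary-structure tip deflection at Q by superposition:
  clockwise couple 111.5 at a = 1.9: M₀a(2L − a)/(2EI) = 1811/EI
  point load 125.1 at a = 2.85: Pa²(3L − a)/(6EI) = 4344/EI
  δ_0 = 6155/EI
Tip deflection under a unit load at Q: L³/(3EI) = 285.8/EI.
Compatibility at Q: δ_0 − R_Q·δ_{QQ} = 0, so R_Q = 6155/285.8 = 21.54 kip.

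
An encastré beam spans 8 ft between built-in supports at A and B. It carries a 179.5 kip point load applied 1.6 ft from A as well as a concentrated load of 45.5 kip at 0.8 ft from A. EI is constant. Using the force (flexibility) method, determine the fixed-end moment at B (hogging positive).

M_B = 49.23 kip·ft

Release both end moments; the primary structure is a simply-supported span AB with redundants M_A and M_B.
On the primary (simply-supported) span, the end slopes from the loading are:
  at A: point load 179.5 at a = 1.6: Pab(L + b)/(6LEI) = 551.4/EI
  at B: point load 179.5 at a = 1.6: Pab(L + a)/(6LEI) = 367.6/EI
  at A: point load 45.5 at a = 0.8: Pab(L + b)/(6LEI) = 82.99/EI
  at B: point load 45.5 at a = 0.8: Pab(L + a)/(6LEI) = 48.05/EI
  θ_A0 = 634.4/EI,  θ_B0 = 415.7/EI
Flexibility coefficients: a unit moment at one end gives L/(3EI) there and L/(6EI) at the far end, so f₁₁ = f₂₂ = 2.667/EI and f₁₂ = f₂₁ = 1.333/EI.
Compatibility — zero rotation at each built-in end:
  2.667 M_A + 1.333 M_B = 634.4
  1.333 M_A + 2.667 M_B = 415.7
Solving the pair gives M_A = 213.3 kip·ft and M_B = 49.23 kip·ft (hogging).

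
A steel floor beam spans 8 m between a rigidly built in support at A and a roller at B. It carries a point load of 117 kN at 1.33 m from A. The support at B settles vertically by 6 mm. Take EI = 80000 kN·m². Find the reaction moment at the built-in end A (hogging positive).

M_A = 141.5 kN·m

Release the roller at B. Primary structure: cantilever fixed at A.
Deflection at B on the released cantilever, summing each load's contribution:
  point load 117 at a = 1.33: Pa²(3L − a)/(6EI) = 782/EI
Flexibility coefficient — unit upward force at B: δ_{BB} = L³/(3EI) = 170.7/EI.
With EI = 80000 kN·m²: δ_0 = 0.009775 m and δ_{BB} = 0.002133 m/kN.
Compatibility — the beam at B must follow the support down by 0.006 m: δ_0 − R_B·δ_{BB} = 0.006, so R_B = (0.009775 − 0.006)/0.002133 = 1.769 kN.
Moment equilibrium about A: M_A = Σ(load moments about A) − R_B·L = 155.6 − 1.769×8 = 141.5 kN·m.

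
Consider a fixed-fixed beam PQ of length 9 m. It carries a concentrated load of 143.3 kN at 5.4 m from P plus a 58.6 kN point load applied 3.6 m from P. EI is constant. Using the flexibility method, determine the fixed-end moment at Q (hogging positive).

M_Q = 236.3 kN·m

Take the two fixed-end moments M_P, M_Q as redundants; the released structure is the simple span PQ.
Simple-span end rotations at P and Q under the given loads:
  at P: point load 143.3 at a = 5.4: Pab(L + b)/(6LEI) = 650/EI
  at Q: point load 143.3 at a = 5.4: Pab(L + a)/(6LEI) = 742.9/EI
  at P: point load 58.6 at a = 3.6: Pab(L + b)/(6LEI) = 303.8/EI
  at Q: point load 58.6 at a = 3.6: Pab(L + a)/(6LEI) = 265.8/EI
  θ_P0 = 953.8/EI,  θ_Q0 = 1009/EI
Flexibility coefficients: a unit moment at one end gives L/(3EI) there and L/(6EI) at the far end, so f₁₁ = f₂₂ = 3/EI and f₁₂ = f₂₁ = 1.5/EI.
Compatibility — zero rotation at each built-in end:
  3 M_P + 1.5 M_Q = 953.8
  1.5 M_P + 3 M_Q = 1009
Solving the pair gives M_P = 199.8 kN·m and M_Q = 236.3 kN·m (hogging).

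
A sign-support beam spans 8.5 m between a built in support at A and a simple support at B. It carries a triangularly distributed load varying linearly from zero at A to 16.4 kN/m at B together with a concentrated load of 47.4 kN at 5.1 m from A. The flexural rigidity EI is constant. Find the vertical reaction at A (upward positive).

R_A = 58.29 kN

Remove the prop at B; the released (primary) structure is a cantilever built in at A.
Deflection at B on the released cantilever, summing each load's contribution:
  triangular load, peak 16.4 at the free end: 11w₀L⁴/(120EI) = 7847/EI
  point load 47.4 at a = 5.1: Pa²(3L − a)/(6EI) = 4192/EI
  δ_0 = 12039/EI
Tip deflection under a unit load at B: L³/(3EI) = 204.7/EI.
The prop prevents deflection at B: R_B = δ_0/δ_{BB} = 12039/204.7 = 58.81 kN.
Vertical equilibrium: R_A = ΣP − R_B = 117.1 − 58.81 = 58.29 kN.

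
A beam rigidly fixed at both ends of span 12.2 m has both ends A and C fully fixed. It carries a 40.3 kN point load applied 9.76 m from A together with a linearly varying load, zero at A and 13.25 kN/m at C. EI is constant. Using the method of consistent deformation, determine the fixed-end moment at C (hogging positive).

M_C = 161.5 kN·m

Release both end moments; the primary structure is a simply-supported span AC with redundants M_A and M_C.
Simple-span end rotations at A and C under the given loads:
  at A: point load 40.3 at a = 9.76: Pab(L + b)/(6LEI) = 191.9/EI
  at C: point load 40.3 at a = 9.76: Pab(L + a)/(6LEI) = 287.9/EI
  at A: triangular load, peak 13.25: 7w₀L³/(360EI) = 467.8/EI
  at C: triangular load, peak 13.25: w₀L³/(45EI) = 534.7/EI
  θ_A0 = 659.8/EI,  θ_C0 = 822.6/EI
Flexibility coefficients: a unit moment at one end gives L/(3EI) there and L/(6EI) at the far end, so f₁₁ = f₂₂ = 4.067/EI and f₁₂ = f₂₁ = 2.033/EI.
Compatibility — zero rotation at each built-in end:
  4.067 M_A + 2.033 M_C = 659.8
  2.033 M_A + 4.067 M_C = 822.6
Solving the pair gives M_A = 81.47 kN·m and M_C = 161.5 kN·m (hogging).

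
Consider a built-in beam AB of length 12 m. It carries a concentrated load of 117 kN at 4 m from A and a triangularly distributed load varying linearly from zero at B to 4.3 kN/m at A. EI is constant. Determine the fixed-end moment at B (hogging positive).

Take the two fixed-end moments M_A, M_B as redundants; the released structure is the simple span AB.
Simple-span end rotations at A and B under the given loads:
  at A: point load 117 at a = 4: Pab(L + b)/(6LEI) = 1040/EI
  at B: point load 117 at a = 4: Pab(L + a)/(6LEI) = 832/EI
  at A: triangular load, peak 4.3: w₀L³/(45EI) = 165.1/EI
  at B: triangular load, peak 4.3: 7w₀L³/(360EI) = 144.5/EI
  θ_A0 = 1205/EI,  θ_B0 = 976.5/EI
Flexibility coefficients: a unit moment at one end gives L/(3EI) there and L/(6EI) at the far end, so f₁₁ = f₂₂ = 4/EI and f₁₂ = f₂₁ = 2/EI.
Compatibility — zero rotation at each built-in end:
  4 M_A + 2 M_B = 1205
  2 M_A + 4 M_B = 976.5
Solving the pair gives M_A = 239 kN·m and M_B = 124.6 kN·m (hogging).

M_B = 124.6 kN·m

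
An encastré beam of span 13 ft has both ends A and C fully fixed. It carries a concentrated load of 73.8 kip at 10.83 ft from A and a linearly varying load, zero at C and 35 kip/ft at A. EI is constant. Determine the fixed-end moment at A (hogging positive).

Take the two fixed-end moments M_A, M_C as redundants; the released structure is the simple span AC.
On the primary (simply-supported) span, the end slopes from the loading are:
  at A: point load 73.8 at a = 10.83: Pab(L + b)/(6LEI) = 337.3/EI
  at C: point load 73.8 at a = 10.83: Pab(L + a)/(6LEI) = 529.9/EI
  at A: triangular load, peak 35: w₀L³/(45EI) = 1709/EI
  at C: triangular load, peak 35: 7w₀L³/(360EI) = 1495/EI
  θ_A0 = 2046/EI,  θ_C0 = 2025/EI
Flexibility coefficients: a unit moment at one end gives L/(3EI) there and L/(6EI) at the far end, so f₁₁ = f₂₂ = 4.333/EI and f₁₂ = f₂₁ = 2.167/EI.
Compatibility — zero rotation at each built-in end:
  4.333 M_A + 2.167 M_C = 2046
  2.167 M_A + 4.333 M_C = 2025
Solving the pair gives M_A = 318 kip·ft and M_C = 308.3 kip·ft (hogging).

M_A = 318 kip·ft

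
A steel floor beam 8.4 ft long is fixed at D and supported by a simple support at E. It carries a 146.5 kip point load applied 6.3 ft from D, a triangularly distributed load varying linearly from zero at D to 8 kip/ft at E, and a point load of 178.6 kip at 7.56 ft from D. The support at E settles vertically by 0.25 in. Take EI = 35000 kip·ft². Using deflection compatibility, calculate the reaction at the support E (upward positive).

Release the roller at E. Primary structure: cantilever fixed at D.
Downward deflection at the released point E due to the loads:
  point load 146.5 at a = 6.3: Pa²(3L − a)/(6EI) = 18316/EI
  triangular load, peak 8 at the free end: 11w₀L⁴/(120EI) = 3651/EI
  point load 178.6 at a = 7.56: Pa²(3L − a)/(6EI) = 30010/EI
  δ_0 = 51977/EI
Flexibility coefficient — unit upward force at E: δ_{EE} = L³/(3EI) = 197.6/EI.
With EI = 35000 kip·ft²: δ_0 = 1.4851 ft and δ_{EE} = 0.005645 ft/kip.
Compatibility — the beam at E must follow the support down by 0.02083 ft: δ_0 − R_E·δ_{EE} = 0.02083, so R_E = (1.4851 − 0.02083)/0.005645 = 259.4 kip.

R_E = 259.4 kip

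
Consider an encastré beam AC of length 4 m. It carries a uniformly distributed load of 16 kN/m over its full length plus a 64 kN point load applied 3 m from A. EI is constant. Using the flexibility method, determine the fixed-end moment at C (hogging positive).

Take the two fixed-end moments M_A, M_C as redundants; the released structure is the simple span AC.
On the primary (simply-supported) span, the end slopes from the loading are:
  at A: UDL 16: wL³/(24EI) = 42.67/EI
  at C: UDL 16: wL³/(24EI) = 42.67/EI
  at A: point load 64 at a = 3: Pab(L + b)/(6LEI) = 40/EI
  at C: point load 64 at a = 3: Pab(L + a)/(6LEI) = 56/EI
  θ_A0 = 82.67/EI,  θ_C0 = 98.67/EI
Flexibility coefficients: a unit moment at one end gives L/(3EI) there and L/(6EI) at the far end, so f₁₁ = f₂₂ = 1.333/EI and f₁₂ = f₂₁ = 0.6667/EI.
Compatibility — zero rotation at each built-in end:
  1.333 M_A + 0.6667 M_C = 82.67
  0.6667 M_A + 1.333 M_C = 98.67
Solving the pair gives M_A = 33.33 kN·m and M_C = 57.33 kN·m (hogging).

M_C = 57.33 kN·m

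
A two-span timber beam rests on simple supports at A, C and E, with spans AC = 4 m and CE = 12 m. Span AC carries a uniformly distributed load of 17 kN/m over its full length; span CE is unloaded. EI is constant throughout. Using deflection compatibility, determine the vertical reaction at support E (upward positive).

Release continuity at C by inserting a hinge; the redundant is the internal moment M_C. The primary structure is two simply-supported spans AC and CE.
Discontinuity in slope at C on the released structure — sum the simple-span end rotations:
  span AC: UDL 17: wL³/(24EI) = 45.33/EI
  relative rotation θ_0 = (45.33 + 0)/EI = 45.33/EI
A unit hogging moment at C produces rotation L₁/(3EI) + L₂/(3EI) = 5.333/EI.
Compatibility: M_C·(L₁+L₂)/(3EI) = θ_0, giving M_C = 8.5 kN·m (hogging).
Span CE, ΣM about E: R_C^{CE}·12 = 0 + 8.5, so R_C^{CE} = 0.7083 kN and R_E = 0 − 0.7083 = -0.7083 kN.

R_E = -0.7083 kN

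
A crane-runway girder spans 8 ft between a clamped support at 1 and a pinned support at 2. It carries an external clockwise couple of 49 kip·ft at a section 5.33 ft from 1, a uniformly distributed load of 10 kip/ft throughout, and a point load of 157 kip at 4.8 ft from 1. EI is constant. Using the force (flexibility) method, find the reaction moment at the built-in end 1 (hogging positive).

Remove the prop at 2; the released (primary) structure is a cantilever built in at 1.
Free-end deflection of the primary structure under the applied loading (downward +):
  clockwise couple 49 at a = 5.33: M₀a(2L − a)/(2EI) = 1393/EI
  UDL 10: wL⁴/(8EI) = 5120/EI
  point load 157 at a = 4.8: Pa²(3L − a)/(6EI) = 11575/EI
  δ_0 = 18089/EI
Flexibility coefficient — unit upward force at 2: δ_{22} = L³/(3EI) = 170.7/EI.
The prop prevents deflection at 2: R_2 = δ_0/δ_{22} = 18089/170.7 = 106 kip.
Moment equilibrium about 1: M_1 = Σ(load moments about 1) − R_2·L = 1123 − 106×8 = 274.7 kip·ft.

M_1 = 274.7 kip·ft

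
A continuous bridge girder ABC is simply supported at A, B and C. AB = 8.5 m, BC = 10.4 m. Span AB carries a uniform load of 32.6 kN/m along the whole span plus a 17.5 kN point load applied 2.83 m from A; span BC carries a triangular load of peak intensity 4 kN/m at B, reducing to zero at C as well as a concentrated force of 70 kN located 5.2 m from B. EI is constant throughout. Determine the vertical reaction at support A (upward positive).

R_A = 122.8 kN

Insert a hinge at B; M_B is the redundant, and each span becomes simply supported.
Discontinuity in slope at B on the released structure — sum the simple-span end rotations:
  span AB: UDL 32.6: wL³/(24EI) = 834.2/EI
  span AB: point load 17.5 at a = 2.83: Pab(L + a)/(6LEI) = 62.38/EI
  span BC: triangular load, peak 4: w₀L³/(45EI) = 99.99/EI
  span BC: point load 70 at a = 5.2: Pab(L + b)/(6LEI) = 473.2/EI
  relative rotation θ_0 = (896.6 + 573.2)/EI = 1470/EI
A unit hogging moment at B produces rotation L₁/(3EI) + L₂/(3EI) = 6.3/EI.
Slope continuity at B: θ_0 = M_B·6.3/EI, so M_B = 1470/6.3 = 233.3 kN·m (hogging).
Span AB, ΣM about A with M_B applied at B: R_B^{AB}·8.5 = 1227 + 233.3, so R_B^{AB} = 171.8 kN and R_A = 294.6 − 171.8 = 122.8 kN.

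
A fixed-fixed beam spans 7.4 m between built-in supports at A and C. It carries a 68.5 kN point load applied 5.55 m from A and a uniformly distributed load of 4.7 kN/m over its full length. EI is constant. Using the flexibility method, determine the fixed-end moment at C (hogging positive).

M_C = 92.73 kN·m

Take the two fixed-end moments M_A, M_C as redundants; the released structure is the simple span AC.
On the primary (simply-supported) span, the end slopes from the loading are:
  at A: point load 68.5 at a = 5.55: Pab(L + b)/(6LEI) = 146.5/EI
  at C: point load 68.5 at a = 5.55: Pab(L + a)/(6LEI) = 205.1/EI
  at A: UDL 4.7: wL³/(24EI) = 79.36/EI
  at C: UDL 4.7: wL³/(24EI) = 79.36/EI
  θ_A0 = 225.9/EI,  θ_C0 = 284.5/EI
Flexibility coefficients: a unit moment at one end gives L/(3EI) there and L/(6EI) at the far end, so f₁₁ = f₂₂ = 2.467/EI and f₁₂ = f₂₁ = 1.233/EI.
Compatibility — zero rotation at each built-in end:
  2.467 M_A + 1.233 M_C = 225.9
  1.233 M_A + 2.467 M_C = 284.5
Solving the pair gives M_A = 45.21 kN·m and M_C = 92.73 kN·m (hogging).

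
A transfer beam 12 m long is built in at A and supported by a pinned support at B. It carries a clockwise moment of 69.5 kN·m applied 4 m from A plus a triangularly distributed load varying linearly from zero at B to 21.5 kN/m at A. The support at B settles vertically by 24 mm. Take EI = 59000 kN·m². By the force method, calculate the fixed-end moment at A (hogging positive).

Choose R_B as the redundant. The primary structure is the cantilever fixed at A.
Downward deflection at the released point B due to the loads:
  clockwise couple 69.5 at a = 4: M₀a(2L − a)/(2EI) = 2780/EI
  triangular load, peak 21.5 at the fixed end: w₀L⁴/(30EI) = 14861/EI
  δ_0 = 17641/EI
Tip deflection under a unit load at B: L³/(3EI) = 576/EI.
With EI = 59000 kN·m²: δ_0 = 0.299 m and δ_{BB} = 0.009763 m/kN.
Compatibility — the beam at B must follow the support down by 0.024 m: δ_0 − R_B·δ_{BB} = 0.024, so R_B = (0.299 − 0.024)/0.009763 = 28.17 kN.
Moment equilibrium about A: M_A = Σ(load moments about A) − R_B·L = 585.5 − 28.17×12 = 247.5 kN·m.

M_A = 247.5 kN·m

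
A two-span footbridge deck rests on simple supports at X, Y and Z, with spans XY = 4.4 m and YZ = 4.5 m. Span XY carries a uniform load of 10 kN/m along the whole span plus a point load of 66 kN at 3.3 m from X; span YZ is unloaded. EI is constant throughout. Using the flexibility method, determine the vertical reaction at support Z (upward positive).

Take M_Y as the redundant. Released structure: two simple spans XY and YZ with a hinge at Y.
End slopes at the hinge Y, treating each span as simply supported:
  span XY: UDL 10: wL³/(24EI) = 35.49/EI
  span XY: point load 66 at a = 3.3: Pab(L + a)/(6LEI) = 69.88/EI
  relative rotation θ_0 = (105.4 + 0)/EI = 105.4/EI
A unit hogging moment at Y produces rotation L₁/(3EI) + L₂/(3EI) = 2.967/EI.
Slope continuity at Y: θ_0 = M_Y·2.967/EI, so M_Y = 105.4/2.967 = 35.52 kN·m (hogging).
Span YZ, ΣM about Z: R_Y^{YZ}·4.5 = 0 + 35.52, so R_Y^{YZ} = 7.893 kN and R_Z = 0 − 7.893 = -7.893 kN.

R_Z = -7.893 kN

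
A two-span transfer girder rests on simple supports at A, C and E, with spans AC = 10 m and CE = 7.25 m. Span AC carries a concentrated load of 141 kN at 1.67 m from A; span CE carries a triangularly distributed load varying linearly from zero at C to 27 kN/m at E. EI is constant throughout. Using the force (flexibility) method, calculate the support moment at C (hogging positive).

Take M_C as the redundant. Released structure: two simple spans AC and CE with a hinge at C.
Discontinuity in slope at C on the released structure — sum the simple-span end rotations:
  span AC: point load 141 at a = 1.67: Pab(L + a)/(6LEI) = 381.5/EI
  span CE: triangular load, peak 27: 7w₀L³/(360EI) = 200.1/EI
  relative rotation θ_0 = (381.5 + 200.1)/EI = 581.6/EI
A unit hogging moment at C produces rotation L₁/(3EI) + L₂/(3EI) = 5.75/EI.
Slope continuity at C: θ_0 = M_C·5.75/EI, so M_C = 581.6/5.75 = 101.1 kN·m (hogging).

M_C = 101.1 kN·m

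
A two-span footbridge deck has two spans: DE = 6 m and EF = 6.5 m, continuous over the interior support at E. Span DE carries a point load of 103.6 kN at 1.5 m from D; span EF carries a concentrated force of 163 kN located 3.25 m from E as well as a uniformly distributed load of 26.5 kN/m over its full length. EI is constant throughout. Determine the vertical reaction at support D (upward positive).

R_D = 42.53 kN

Take M_E as the redundant. Released structure: two simple spans DE and EF with a hinge at E.
Discontinuity in slope at E on the released structure — sum the simple-span end rotations:
  span DE: point load 103.6 at a = 1.5: Pab(L + a)/(6LEI) = 145.7/EI
  span EF: point load 163 at a = 3.25: Pab(L + b)/(6LEI) = 430.4/EI
  span EF: UDL 26.5: wL³/(24EI) = 303.2/EI
  relative rotation θ_0 = (145.7 + 733.7)/EI = 879.3/EI
A unit hogging moment at E produces rotation L₁/(3EI) + L₂/(3EI) = 4.167/EI.
Compatibility: M_E·(L₁+L₂)/(3EI) = θ_0, giving M_E = 211 kN·m (hogging).
Span DE, ΣM about D with M_E applied at E: R_E^{DE}·6 = 155.4 + 211, so R_E^{DE} = 61.07 kN and R_D = 103.6 − 61.07 = 42.53 kN.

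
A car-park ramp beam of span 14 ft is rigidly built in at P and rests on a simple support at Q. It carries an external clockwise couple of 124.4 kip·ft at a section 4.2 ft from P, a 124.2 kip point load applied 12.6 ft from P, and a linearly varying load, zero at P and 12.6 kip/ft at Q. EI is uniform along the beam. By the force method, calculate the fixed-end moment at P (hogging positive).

Take the reaction at Q as the redundant and release it; the primary structure is a cantilever fixed at P.
Downward deflection at the released point Q due to the loads:
  clockwise couple 124.4 at a = 4.2: M₀a(2L − a)/(2EI) = 6218/EI
  point load 124.2 at a = 12.6: Pa²(3L − a)/(6EI) = 96618/EI
  triangular load, peak 12.6 at the free end: 11w₀L⁴/(120EI) = 44370/EI
  δ_0 = 147206/EI
Flexibility coefficient — unit upward force at Q: δ_{QQ} = L³/(3EI) = 914.7/EI.
Compatibility at Q: δ_0 − R_Q·δ_{QQ} = 0, so R_Q = 147206/914.7 = 160.9 kip.
Moment equilibrium about P: M_P = Σ(load moments about P) − R_Q·L = 2513 − 160.9×14 = 259.4 kip·ft.

M_P = 259.4 kip·ft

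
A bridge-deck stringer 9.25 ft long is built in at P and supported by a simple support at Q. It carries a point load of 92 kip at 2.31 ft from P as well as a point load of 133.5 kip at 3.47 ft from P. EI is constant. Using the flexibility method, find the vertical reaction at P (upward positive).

R_P = 193 kip

Remove the prop at Q; the released (primary) structure is a cantilever built in at P.
Deflection at Q on the released cantilever, summing each load's contribution:
  point load 92 at a = 2.31: Pa²(3L − a)/(6EI) = 2082/EI
  point load 133.5 at a = 3.47: Pa²(3L − a)/(6EI) = 6505/EI
  δ_0 = 8586/EI
Flexibility coefficient — unit upward force at Q: δ_{QQ} = L³/(3EI) = 263.8/EI.
Compatibility at Q: δ_0 − R_Q·δ_{QQ} = 0, so R_Q = 8586/263.8 = 32.55 kip.
Vertical equilibrium: R_P = ΣP − R_Q = 225.5 − 32.55 = 193 kip.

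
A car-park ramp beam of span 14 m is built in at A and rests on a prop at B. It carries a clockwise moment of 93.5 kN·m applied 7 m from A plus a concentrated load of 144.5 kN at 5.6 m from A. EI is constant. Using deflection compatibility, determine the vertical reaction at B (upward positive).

Release the roller at B. Primary structure: cantilever fixed at A.
Deflection at B on the released cantilever, summing each load's contribution:
  clockwise couple 93.5 at a = 7: M₀a(2L − a)/(2EI) = 6872/EI
  point load 144.5 at a = 5.6: Pa²(3L − a)/(6EI) = 27491/EI
  δ_0 = 34363/EI
Tip deflection under a unit load at B: L³/(3EI) = 914.7/EI.
Compatibility at B: δ_0 − R_B·δ_{BB} = 0, so R_B = 34363/914.7 = 37.57 kN.

R_B = 37.57 kN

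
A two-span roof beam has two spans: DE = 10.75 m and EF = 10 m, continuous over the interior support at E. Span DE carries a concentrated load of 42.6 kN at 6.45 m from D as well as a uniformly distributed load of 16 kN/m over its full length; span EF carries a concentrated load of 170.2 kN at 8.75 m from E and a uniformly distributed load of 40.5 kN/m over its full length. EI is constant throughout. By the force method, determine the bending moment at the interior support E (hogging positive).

Insert a hinge at E; M_E is the redundant, and each span becomes simply supported.
Rotations at E on the released spans (each span's end-slope, ×1/EI):
  span DE: point load 42.6 at a = 6.45: Pab(L + a)/(6LEI) = 315.1/EI
  span DE: UDL 16: wL³/(24EI) = 828.2/EI
  span EF: point load 170.2 at a = 8.75: Pab(L + b)/(6LEI) = 349/EI
  span EF: UDL 40.5: wL³/(24EI) = 1688/EI
  relative rotation θ_0 = (1143 + 2037)/EI = 3180/EI
A unit hogging moment at E produces rotation L₁/(3EI) + L₂/(3EI) = 6.917/EI.
Slope continuity at E: θ_0 = M_E·6.917/EI, so M_E = 3180/6.917 = 459.7 kN·m (hogging).

M_E = 459.7 kN·m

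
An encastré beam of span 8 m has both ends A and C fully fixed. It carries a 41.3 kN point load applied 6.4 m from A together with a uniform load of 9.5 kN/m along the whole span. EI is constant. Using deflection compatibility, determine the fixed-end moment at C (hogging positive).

Take the two fixed-end moments M_A, M_C as redundants; the released structure is the simple span AC.
Simple-span end rotations at A and C under the given loads:
  at A: point load 41.3 at a = 6.4: Pab(L + b)/(6LEI) = 84.58/EI
  at C: point load 41.3 at a = 6.4: Pab(L + a)/(6LEI) = 126.9/EI
  at A: UDL 9.5: wL³/(24EI) = 202.7/EI
  at C: UDL 9.5: wL³/(24EI) = 202.7/EI
  θ_A0 = 287.2/EI,  θ_C0 = 329.5/EI
Flexibility coefficients: a unit moment at one end gives L/(3EI) there and L/(6EI) at the far end, so f₁₁ = f₂₂ = 2.667/EI and f₁₂ = f₂₁ = 1.333/EI.
Compatibility — zero rotation at each built-in end:
  2.667 M_A + 1.333 M_C = 287.2
  1.333 M_A + 2.667 M_C = 329.5
Solving the pair gives M_A = 61.24 kN·m and M_C = 92.96 kN·m (hogging).

M_C = 92.96 kN·m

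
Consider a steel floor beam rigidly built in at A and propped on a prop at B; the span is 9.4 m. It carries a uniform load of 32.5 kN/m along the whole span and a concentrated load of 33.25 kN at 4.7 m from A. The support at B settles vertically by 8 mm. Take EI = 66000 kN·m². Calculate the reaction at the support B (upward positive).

Take the reaction at B as the redundant and release it; the primary structure is a cantilever fixed at A.
Primary-structure tip deflection at B by superposition:
  UDL 32.5: wL⁴/(8EI) = 31718/EI
  point load 33.25 at a = 4.7: Pa²(3L − a)/(6EI) = 2877/EI
  δ_0 = 34595/EI
Tip deflection under a unit load at B: L³/(3EI) = 276.9/EI.
With EI = 66000 kN·m²: δ_0 = 0.52416 m and δ_{BB} = 0.004195 m/kN.
Compatibility — the beam at B must follow the support down by 0.008 m: δ_0 − R_B·δ_{BB} = 0.008, so R_B = (0.52416 − 0.008)/0.004195 = 123 kN.

R_B = 123 kN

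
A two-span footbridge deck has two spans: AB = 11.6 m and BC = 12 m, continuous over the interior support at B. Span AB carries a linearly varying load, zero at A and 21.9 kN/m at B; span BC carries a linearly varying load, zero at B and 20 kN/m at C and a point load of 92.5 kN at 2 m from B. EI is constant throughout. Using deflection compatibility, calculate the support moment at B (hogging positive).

M_B = 253.8 kN·m

Take M_B as the redundant. Released structure: two simple spans AB and BC with a hinge at B.
Rotations at B on the released spans (each span's end-slope, ×1/EI):
  span AB: triangular load, peak 21.9: w₀L³/(45EI) = 759.6/EI
  span BC: triangular load, peak 20: 7w₀L³/(360EI) = 672/EI
  span BC: point load 92.5 at a = 2: Pab(L + b)/(6LEI) = 565.3/EI
  relative rotation θ_0 = (759.6 + 1237)/EI = 1997/EI
A unit hogging moment at B produces rotation L₁/(3EI) + L₂/(3EI) = 7.867/EI.
Slope continuity at B: θ_0 = M_B·7.867/EI, so M_B = 1997/7.867 = 253.8 kN·m (hogging).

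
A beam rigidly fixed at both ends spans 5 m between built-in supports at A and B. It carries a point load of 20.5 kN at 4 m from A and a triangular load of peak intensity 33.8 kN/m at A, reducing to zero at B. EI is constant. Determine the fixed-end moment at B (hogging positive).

M_B = 41.29 kN·m

Take the two fixed-end moments M_A, M_B as redundants; the released structure is the simple span AB.
On the primary (simply-supported) span, the end slopes from the loading are:
  at A: point load 20.5 at a = 4: Pab(L + b)/(6LEI) = 16.4/EI
  at B: point load 20.5 at a = 4: Pab(L + a)/(6LEI) = 24.6/EI
  at A: triangular load, peak 33.8: w₀L³/(45EI) = 93.89/EI
  at B: triangular load, peak 33.8: 7w₀L³/(360EI) = 82.15/EI
  θ_A0 = 110.3/EI,  θ_B0 = 106.8/EI
Flexibility coefficients: a unit moment at one end gives L/(3EI) there and L/(6EI) at the far end, so f₁₁ = f₂₂ = 1.667/EI and f₁₂ = f₂₁ = 0.8333/EI.
Compatibility — zero rotation at each built-in end:
  1.667 M_A + 0.8333 M_B = 110.3
  0.8333 M_A + 1.667 M_B = 106.8
Solving the pair gives M_A = 45.53 kN·m and M_B = 41.29 kN·m (hogging).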